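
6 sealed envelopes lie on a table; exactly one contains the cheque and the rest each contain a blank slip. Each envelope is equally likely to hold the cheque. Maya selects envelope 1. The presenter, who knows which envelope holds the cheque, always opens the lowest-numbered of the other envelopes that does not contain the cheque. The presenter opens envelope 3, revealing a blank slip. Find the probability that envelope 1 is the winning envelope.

0

Consider each possible location of the cheque in turn.
If it is in any of envelopes 1, 4, 5, and 6 (prior 1/6 each): the presenter would have opened envelope 2 instead, probability 0; weight (1/6)·0 = 0 each.
If it is in envelope 2 (prior 1/6): envelope 3 is the lowest-numbered option available, probability 1; weight (1/6)·1 = 1/6.
If it is in envelope 3 (prior 1/6): the presenter opened envelope 3, so this case is ruled out; weight (1/6)·0 = 0.
The weights sum to 1/6.
So P(the cheque in envelope 1 | the presenter opened envelope 3) = 0 / (1/6) = 0.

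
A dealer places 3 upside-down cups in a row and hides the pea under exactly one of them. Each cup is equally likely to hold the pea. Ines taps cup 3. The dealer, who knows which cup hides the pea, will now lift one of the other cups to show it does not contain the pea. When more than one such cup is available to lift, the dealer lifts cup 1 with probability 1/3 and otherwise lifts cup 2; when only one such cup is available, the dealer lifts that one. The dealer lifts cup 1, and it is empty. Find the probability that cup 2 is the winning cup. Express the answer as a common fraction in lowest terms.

Apply Bayes' rule, conditioning on where the pea actually is.
If it is under cup 1 (prior 1/3): the dealer opened cup 1, so this case is ruled out; weight (1/3)·0 = 0.
If it is under cup 2 (prior 1/3): only cup 1 is available, probability 1; weight (1/3)·1 = 1/3.
If it is under cup 3 (prior 1/3): cup 1 is available, opened with probability 1/3; weight (1/3)·(1/3) = 1/9.
The weights sum to 4/9.
So P(the pea under cup 2 | the dealer opened cup 1) = (1/3) / (4/9) = 3/4.

3/4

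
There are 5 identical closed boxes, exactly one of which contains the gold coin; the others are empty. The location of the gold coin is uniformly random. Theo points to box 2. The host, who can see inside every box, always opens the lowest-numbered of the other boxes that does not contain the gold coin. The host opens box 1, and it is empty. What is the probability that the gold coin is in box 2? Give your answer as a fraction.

Apply Bayes' rule, conditioning on where the gold coin actually is.
If it is in box 1 (prior 1/5): the host opened box 1, so this case is ruled out; weight (1/5)·0 = 0.
If it is in any of boxes 2, 3, 4, and 5 (prior 1/5 each): box 1 is the lowest-numbered option available, probability 1; weight (1/5)·1 = 1/5 each.
The weights sum to 4/5.
So P(the gold coin in box 2 | the host opened box 1) = (1/5) / (4/5) = 1/4.

1/4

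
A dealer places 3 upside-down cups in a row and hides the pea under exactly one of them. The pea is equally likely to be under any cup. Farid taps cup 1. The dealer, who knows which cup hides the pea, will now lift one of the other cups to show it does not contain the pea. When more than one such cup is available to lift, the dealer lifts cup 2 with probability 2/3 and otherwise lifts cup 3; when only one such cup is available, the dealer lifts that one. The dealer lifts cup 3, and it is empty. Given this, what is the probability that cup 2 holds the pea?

Condition on the true location of the pea.
If it is under cup 1 (prior 1/3): cup 2 is available but not opened, probability 1/3; weight (1/3)·(1/3) = 1/9.
If it is under cup 2 (prior 1/3): only cup 3 is available, probability 1; weight (1/3)·1 = 1/3.
If it is under cup 3 (prior 1/3): the dealer opened cup 3, so this case is ruled out; weight (1/3)·0 = 0.
The weights sum to 4/9.
So P(the pea under cup 2 | the dealer opened cup 3) = (1/3) / (4/9) = 3/4.

3/4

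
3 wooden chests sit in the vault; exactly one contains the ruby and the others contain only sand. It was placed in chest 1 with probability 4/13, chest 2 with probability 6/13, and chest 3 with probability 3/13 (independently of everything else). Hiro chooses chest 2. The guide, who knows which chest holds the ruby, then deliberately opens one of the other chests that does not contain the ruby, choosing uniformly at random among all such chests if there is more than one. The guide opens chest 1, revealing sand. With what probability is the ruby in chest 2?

Condition on the true location of the ruby.
If it is in chest 1 (prior 4/13): the guide opened chest 1, so this case is ruled out; weight (4/13)·0 = 0.
If it is in chest 2 (prior 6/13): the guide has 2 equally likely choices, so probability 1/2; weight (6/13)·(1/2) = 3/13.
If it is in chest 3 (prior 3/13): the guide has no choice, probability 1; weight (3/13)·1 = 3/13.
The weights sum to 6/13.
So P(the ruby in chest 2 | the guide opened chest 1) = (3/13) / (6/13) = 1/2.

1/2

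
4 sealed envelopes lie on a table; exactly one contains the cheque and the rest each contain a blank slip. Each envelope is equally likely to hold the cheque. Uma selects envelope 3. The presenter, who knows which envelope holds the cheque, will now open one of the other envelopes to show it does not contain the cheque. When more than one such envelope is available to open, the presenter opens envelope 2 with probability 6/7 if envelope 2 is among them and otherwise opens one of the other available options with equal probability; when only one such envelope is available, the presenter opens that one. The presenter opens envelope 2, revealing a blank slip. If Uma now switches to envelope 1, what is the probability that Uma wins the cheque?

1/3

Consider each possible location of the cheque in turn.
If it is in any of envelopes 1, 3, and 4 (prior 1/4 each): envelope 2 is available, opened with probability 6/7; weight (1/4)·(6/7) = 3/14 each.
If it is in envelope 2 (prior 1/4): the presenter opened envelope 2, so this case is ruled out; weight (1/4)·0 = 0.
The weights sum to 9/14.
So P(the cheque in envelope 1 | the presenter opened envelope 2) = (3/14) / (9/14) = 1/3.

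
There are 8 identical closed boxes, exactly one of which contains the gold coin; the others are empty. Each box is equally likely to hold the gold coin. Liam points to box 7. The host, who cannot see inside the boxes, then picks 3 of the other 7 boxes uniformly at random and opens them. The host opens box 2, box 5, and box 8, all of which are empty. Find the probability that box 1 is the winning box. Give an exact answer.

Because the host chose which boxes to open without knowing where the gold coin is, the choice is independent of the prize location. Learning that none of the 3 opened boxes holds the gold coin simply rules out those 3 locations and leaves the remaining 5 boxes still equally likely by symmetry.
So P(the gold coin in box 1) = 1/5.

1/5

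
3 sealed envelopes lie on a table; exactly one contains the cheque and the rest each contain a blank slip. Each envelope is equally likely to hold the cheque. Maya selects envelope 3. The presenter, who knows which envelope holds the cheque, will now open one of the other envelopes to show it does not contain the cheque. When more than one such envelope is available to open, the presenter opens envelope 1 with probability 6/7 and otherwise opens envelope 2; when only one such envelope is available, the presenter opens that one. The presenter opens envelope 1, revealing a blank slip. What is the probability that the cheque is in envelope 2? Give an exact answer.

Condition on the true location of the cheque.
If it is in envelope 1 (prior 1/3): the presenter opened envelope 1, so this case is ruled out; weight (1/3)·0 = 0.
If it is in envelope 2 (prior 1/3): only envelope 1 is available, probability 1; weight (1/3)·1 = 1/3.
If it is in envelope 3 (prior 1/3): envelope 1 is available, opened with probability 6/7; weight (1/3)·(6/7) = 2/7.
The weights sum to 13/21.
So P(the cheque in envelope 2 | the presenter opened envelope 1) = (1/3) / (13/21) = 7/13.

7/13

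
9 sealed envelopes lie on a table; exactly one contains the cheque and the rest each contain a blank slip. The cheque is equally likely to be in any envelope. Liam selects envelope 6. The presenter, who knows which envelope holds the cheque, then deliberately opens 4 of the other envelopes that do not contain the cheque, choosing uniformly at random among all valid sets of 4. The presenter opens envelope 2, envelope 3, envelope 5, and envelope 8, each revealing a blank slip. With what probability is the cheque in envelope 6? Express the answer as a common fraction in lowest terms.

Apply Bayes' rule, conditioning on where the cheque actually is.
If it is in any of envelopes 1, 4, 7, and 9 (prior 1/9 each): the presenter has 35 equally likely choices, so probability 1/35; weight (1/9)·(1/35) = 1/315 each.
If it is in any of envelopes 2, 3, 5, and 8 (prior 1/9 each): that envelope was opened and seen not to hold the prize — ruled out; weight (1/9)·0 = 0 each.
If it is in envelope 6 (prior 1/9): the presenter has 70 equally likely choices, so probability 1/70; weight (1/9)·(1/70) = 1/630.
The weights sum to 1/70.
So P(the cheque in envelope 6 | the presenter opened envelope 2, envelope 3, envelope 5, and envelope 8) = (1/630) / (1/70) = 1/9.

1/9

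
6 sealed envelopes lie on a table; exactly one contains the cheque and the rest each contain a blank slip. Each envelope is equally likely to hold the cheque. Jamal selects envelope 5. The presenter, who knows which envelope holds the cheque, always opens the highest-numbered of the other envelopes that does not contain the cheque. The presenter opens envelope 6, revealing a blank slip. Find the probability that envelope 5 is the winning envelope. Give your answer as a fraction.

1/5

Consider each possible location of the cheque in turn.
If it is in any of envelopes 1, 2, 3, 4, and 5 (prior 1/6 each): envelope 6 is the highest-numbered option available, probability 1; weight (1/6)·1 = 1/6 each.
If it is in envelope 6 (prior 1/6): the presenter opened envelope 6, so this case is ruled out; weight (1/6)·0 = 0.
The weights sum to 5/6.
So P(the cheque in envelope 5 | the presenter opened envelope 6) = (1/6) / (5/6) = 1/5.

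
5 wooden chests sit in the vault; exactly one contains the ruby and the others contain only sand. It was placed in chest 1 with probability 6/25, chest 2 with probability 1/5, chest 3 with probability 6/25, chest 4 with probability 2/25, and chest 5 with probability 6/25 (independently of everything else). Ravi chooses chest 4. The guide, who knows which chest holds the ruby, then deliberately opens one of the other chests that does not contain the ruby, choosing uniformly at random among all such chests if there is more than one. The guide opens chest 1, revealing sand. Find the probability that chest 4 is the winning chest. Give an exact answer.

3/37

Condition on the true location of the ruby.
If it is in chest 1 (prior 6/25): the guide opened chest 1, so this case is ruled out; weight (6/25)·0 = 0.
If it is in chest 2 (prior 1/5): the guide has 3 equally likely choices, so probability 1/3; weight (1/5)·(1/3) = 1/15.
If it is in either of chests 3 and 5 (prior 6/25 each): the guide has 3 equally likely choices, so probability 1/3; weight (6/25)·(1/3) = 2/25 each.
If it is in chest 4 (prior 2/25): the guide has 4 equally likely choices, so probability 1/4; weight (2/25)·(1/4) = 1/50.
The weights sum to 37/150.
So P(the ruby in chest 4 | the guide opened chest 1) = (1/50) / (37/150) = 3/37.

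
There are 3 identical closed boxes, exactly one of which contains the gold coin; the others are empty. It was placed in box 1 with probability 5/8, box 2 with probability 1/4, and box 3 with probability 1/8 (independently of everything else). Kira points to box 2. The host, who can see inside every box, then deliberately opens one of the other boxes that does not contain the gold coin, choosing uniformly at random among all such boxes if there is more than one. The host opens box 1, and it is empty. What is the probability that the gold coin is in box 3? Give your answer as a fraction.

Consider each possible location of the gold coin in turn.
If it is in box 1 (prior 5/8): the host opened box 1, so this case is ruled out; weight (5/8)·0 = 0.
If it is in box 2 (prior 1/4): the host has 2 equally likely choices, so probability 1/2; weight (1/4)·(1/2) = 1/8.
If it is in box 3 (prior 1/8): the host has no choice, probability 1; weight (1/8)·1 = 1/8.
The weights sum to 1/4.
So P(the gold coin in box 3 | the host opened box 1) = (1/8) / (1/4) = 1/2.

1/2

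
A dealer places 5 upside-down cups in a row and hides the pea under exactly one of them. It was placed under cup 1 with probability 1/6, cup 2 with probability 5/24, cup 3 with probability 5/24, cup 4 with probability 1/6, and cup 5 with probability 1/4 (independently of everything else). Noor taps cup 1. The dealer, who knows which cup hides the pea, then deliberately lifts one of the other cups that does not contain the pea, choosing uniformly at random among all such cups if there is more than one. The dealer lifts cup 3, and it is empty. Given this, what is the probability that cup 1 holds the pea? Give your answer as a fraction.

Apply Bayes' rule, conditioning on where the pea actually is.
If it is under cup 1 (prior 1/6): the dealer has 4 equally likely choices, so probability 1/4; weight (1/6)·(1/4) = 1/24.
If it is under cup 2 (prior 5/24): the dealer has 3 equally likely choices, so probability 1/3; weight (5/24)·(1/3) = 5/72.
If it is under cup 3 (prior 5/24): the dealer opened cup 3, so this case is ruled out; weight (5/24)·0 = 0.
If it is under cup 4 (prior 1/6): the dealer has 3 equally likely choices, so probability 1/3; weight (1/6)·(1/3) = 1/18.
If it is under cup 5 (prior 1/4): the dealer has 3 equally likely choices, so probability 1/3; weight (1/4)·(1/3) = 1/12.
The weights sum to 1/4.
So P(the pea under cup 1 | the dealer opened cup 3) = (1/24) / (1/4) = 1/6.

1/6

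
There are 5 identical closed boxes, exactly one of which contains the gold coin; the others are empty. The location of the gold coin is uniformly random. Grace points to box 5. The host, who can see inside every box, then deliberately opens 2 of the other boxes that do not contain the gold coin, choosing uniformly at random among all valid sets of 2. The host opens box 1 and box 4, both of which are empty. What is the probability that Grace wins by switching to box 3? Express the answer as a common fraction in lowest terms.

Apply Bayes' rule, conditioning on where the gold coin actually is.
If it is in either of boxes 1 and 4 (prior 1/5 each): that box was opened and seen not to hold the prize — ruled out; weight (1/5)·0 = 0 each.
If it is in either of boxes 2 and 3 (prior 1/5 each): the host has 3 equally likely choices, so probability 1/3; weight (1/5)·(1/3) = 1/15 each.
If it is in box 5 (prior 1/5): the host has 6 equally likely choices, so probability 1/6; weight (1/5)·(1/6) = 1/30.
The weights sum to 1/6.
So P(the gold coin in box 3 | the host opened box 1 and box 4) = (1/15) / (1/6) = 2/5.

2/5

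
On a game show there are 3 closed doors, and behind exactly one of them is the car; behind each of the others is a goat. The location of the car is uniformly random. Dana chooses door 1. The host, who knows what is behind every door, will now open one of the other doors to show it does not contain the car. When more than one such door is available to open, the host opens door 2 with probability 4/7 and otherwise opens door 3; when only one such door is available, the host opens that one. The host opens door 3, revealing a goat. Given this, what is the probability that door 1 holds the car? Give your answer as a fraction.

Apply Bayes' rule, conditioning on where the car actually is.
If it is behind door 1 (prior 1/3): door 2 is available but not opened, probability 3/7; weight (1/3)·(3/7) = 1/7.
If it is behind door 2 (prior 1/3): only door 3 is available, probability 1; weight (1/3)·1 = 1/3.
If it is behind door 3 (prior 1/3): the host opened door 3, so this case is ruled out; weight (1/3)·0 = 0.
The weights sum to 10/21.
So P(the car behind door 1 | the host opened door 3) = (1/7) / (10/21) = 3/10.

3/10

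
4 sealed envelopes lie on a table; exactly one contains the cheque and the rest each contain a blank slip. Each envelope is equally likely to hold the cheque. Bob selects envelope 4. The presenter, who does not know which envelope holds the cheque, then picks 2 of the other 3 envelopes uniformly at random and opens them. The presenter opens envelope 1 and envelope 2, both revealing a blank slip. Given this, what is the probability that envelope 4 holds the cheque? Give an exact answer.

Because the presenter chose which envelopes to open without knowing where the cheque is, the choice is independent of the prize location. Learning that none of the 2 opened envelopes holds the cheque simply rules out those 2 locations and leaves the remaining 2 envelopes still equally likely by symmetry.
So P(the cheque in envelope 4) = 1/2.

1/2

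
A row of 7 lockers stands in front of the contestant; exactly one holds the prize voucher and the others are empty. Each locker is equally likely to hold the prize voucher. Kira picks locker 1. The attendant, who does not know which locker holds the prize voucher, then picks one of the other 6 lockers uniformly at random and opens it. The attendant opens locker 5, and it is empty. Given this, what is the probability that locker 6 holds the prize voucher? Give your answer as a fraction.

Condition on the true location of the prize voucher.
If it is in any of lockers 1, 2, 3, 4, 6, and 7 (prior 1/7 each): the attendant picks locker 5 with probability 1/6 regardless, and it is not the prize; weight (1/7)·(1/6) = 1/42 each.
If it is in locker 5 (prior 1/7): the attendant opened locker 5, so this case is ruled out; weight (1/7)·0 = 0.
The weights sum to 1/7.
So P(the prize voucher in locker 6 | the attendant opened locker 5) = (1/42) / (1/7) = 1/6.

1/6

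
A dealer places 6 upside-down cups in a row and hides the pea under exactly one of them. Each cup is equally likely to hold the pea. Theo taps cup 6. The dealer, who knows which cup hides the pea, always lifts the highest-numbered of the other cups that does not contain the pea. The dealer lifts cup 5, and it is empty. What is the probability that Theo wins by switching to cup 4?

1/5

Apply Bayes' rule, conditioning on where the pea actually is.
If it is under any of cups 1, 2, 3, 4, and 6 (prior 1/6 each): cup 5 is the highest-numbered option available, probability 1; weight (1/6)·1 = 1/6 each.
If it is under cup 5 (prior 1/6): the dealer opened cup 5, so this case is ruled out; weight (1/6)·0 = 0.
The weights sum to 5/6.
So P(the pea under cup 4 | the dealer opened cup 5) = (1/6) / (5/6) = 1/5.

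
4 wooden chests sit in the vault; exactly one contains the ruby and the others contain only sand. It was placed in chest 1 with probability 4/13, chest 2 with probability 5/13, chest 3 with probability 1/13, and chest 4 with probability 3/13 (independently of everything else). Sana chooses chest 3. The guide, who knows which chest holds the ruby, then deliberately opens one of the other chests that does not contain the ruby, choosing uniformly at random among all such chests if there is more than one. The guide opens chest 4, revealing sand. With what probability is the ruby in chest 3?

Apply Bayes' rule, conditioning on where the ruby actually is.
If it is in chest 1 (prior 4/13): the guide has 2 equally likely choices, so probability 1/2; weight (4/13)·(1/2) = 2/13.
If it is in chest 2 (prior 5/13): the guide has 2 equally likely choices, so probability 1/2; weight (5/13)·(1/2) = 5/26.
If it is in chest 3 (prior 1/13): the guide has 3 equally likely choices, so probability 1/3; weight (1/13)·(1/3) = 1/39.
If it is in chest 4 (prior 3/13): the guide opened chest 4, so this case is ruled out; weight (3/13)·0 = 0.
The weights sum to 29/78.
So P(the ruby in chest 3 | the guide opened chest 4) = (1/39) / (29/78) = 2/29.

2/29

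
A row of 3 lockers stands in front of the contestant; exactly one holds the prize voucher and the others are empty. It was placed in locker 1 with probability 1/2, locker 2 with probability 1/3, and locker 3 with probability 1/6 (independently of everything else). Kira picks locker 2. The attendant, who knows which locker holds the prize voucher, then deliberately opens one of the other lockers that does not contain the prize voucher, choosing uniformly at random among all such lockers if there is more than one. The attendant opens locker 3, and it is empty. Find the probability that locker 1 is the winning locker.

3/4

Apply Bayes' rule, conditioning on where the prize voucher actually is.
If it is in locker 1 (prior 1/2): the attendant has no choice, probability 1; weight (1/2)·1 = 1/2.
If it is in locker 2 (prior 1/3): the attendant has 2 equally likely choices, so probability 1/2; weight (1/3)·(1/2) = 1/6.
If it is in locker 3 (prior 1/6): the attendant opened locker 3, so this case is ruled out; weight (1/6)·0 = 0.
The weights sum to 2/3.
So P(the prize voucher in locker 1 | the attendant opened locker 3) = (1/2) / (2/3) = 3/4.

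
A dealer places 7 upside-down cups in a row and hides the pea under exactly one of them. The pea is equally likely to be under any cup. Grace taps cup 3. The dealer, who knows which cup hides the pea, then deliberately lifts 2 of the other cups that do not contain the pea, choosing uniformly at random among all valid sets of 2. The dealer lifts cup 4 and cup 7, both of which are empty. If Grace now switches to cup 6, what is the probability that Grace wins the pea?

3/14

Apply Bayes' rule, conditioning on where the pea actually is.
If it is under any of cups 1, 2, 5, and 6 (prior 1/7 each): the dealer has 10 equally likely choices, so probability 1/10; weight (1/7)·(1/10) = 1/70 each.
If it is under cup 3 (prior 1/7): the dealer has 15 equally likely choices, so probability 1/15; weight (1/7)·(1/15) = 1/105.
If it is under either of cups 4 and 7 (prior 1/7 each): that cup was opened and seen not to hold the prize — ruled out; weight (1/7)·0 = 0 each.
The weights sum to 1/15.
So P(the pea under cup 6 | the dealer opened cup 4 and cup 7) = (1/70) / (1/15) = 3/14.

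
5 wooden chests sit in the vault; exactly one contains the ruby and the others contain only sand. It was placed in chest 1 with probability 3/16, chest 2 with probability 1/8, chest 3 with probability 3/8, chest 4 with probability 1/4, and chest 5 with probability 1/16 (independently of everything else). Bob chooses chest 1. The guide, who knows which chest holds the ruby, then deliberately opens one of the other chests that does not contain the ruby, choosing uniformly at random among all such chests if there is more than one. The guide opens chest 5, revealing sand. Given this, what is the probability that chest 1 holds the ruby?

Apply Bayes' rule, conditioning on where the ruby actually is.
If it is in chest 1 (prior 3/16): the guide has 4 equally likely choices, so probability 1/4; weight (3/16)·(1/4) = 3/64.
If it is in chest 2 (prior 1/8): the guide has 3 equally likely choices, so probability 1/3; weight (1/8)·(1/3) = 1/24.
If it is in chest 3 (prior 3/8): the guide has 3 equally likely choices, so probability 1/3; weight (3/8)·(1/3) = 1/8.
If it is in chest 4 (prior 1/4): the guide has 3 equally likely choices, so probability 1/3; weight (1/4)·(1/3) = 1/12.
If it is in chest 5 (prior 1/16): the guide opened chest 5, so this case is ruled out; weight (1/16)·0 = 0.
The weights sum to 19/64.
So P(the ruby in chest 1 | the guide opened chest 5) = (3/64) / (19/64) = 3/19.

3/19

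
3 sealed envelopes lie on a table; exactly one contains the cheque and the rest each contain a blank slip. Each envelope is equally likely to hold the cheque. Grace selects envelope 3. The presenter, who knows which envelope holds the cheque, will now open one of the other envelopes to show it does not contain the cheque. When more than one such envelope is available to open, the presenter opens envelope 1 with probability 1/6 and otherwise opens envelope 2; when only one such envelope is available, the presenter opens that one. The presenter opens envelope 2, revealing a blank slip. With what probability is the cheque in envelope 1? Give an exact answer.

6/11

Apply Bayes' rule, conditioning on where the cheque actually is.
If it is in envelope 1 (prior 1/3): only envelope 2 is available, probability 1; weight (1/3)·1 = 1/3.
If it is in envelope 2 (prior 1/3): the presenter opened envelope 2, so this case is ruled out; weight (1/3)·0 = 0.
If it is in envelope 3 (prior 1/3): envelope 1 is available but not opened, probability 5/6; weight (1/3)·(5/6) = 5/18.
The weights sum to 11/18.
So P(the cheque in envelope 1 | the presenter opened envelope 2) = (1/3) / (11/18) = 6/11.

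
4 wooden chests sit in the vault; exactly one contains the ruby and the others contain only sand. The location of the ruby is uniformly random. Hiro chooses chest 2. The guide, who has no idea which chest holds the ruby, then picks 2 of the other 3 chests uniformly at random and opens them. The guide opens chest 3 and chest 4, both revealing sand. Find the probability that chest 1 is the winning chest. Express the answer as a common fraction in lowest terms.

1/2

Apply Bayes' rule, conditioning on where the ruby actually is.
If it is in either of chests 1 and 2 (prior 1/4 each): the guide picks exactly this set with probability 1/3 regardless, and none is the prize; weight (1/4)·(1/3) = 1/12 each.
If it is in either of chests 3 and 4 (prior 1/4 each): that chest was opened and seen not to hold the prize — ruled out; weight (1/4)·0 = 0 each.
The weights sum to 1/6.
So P(the ruby in chest 1 | the guide opened chest 3 and chest 4) = (1/12) / (1/6) = 1/2.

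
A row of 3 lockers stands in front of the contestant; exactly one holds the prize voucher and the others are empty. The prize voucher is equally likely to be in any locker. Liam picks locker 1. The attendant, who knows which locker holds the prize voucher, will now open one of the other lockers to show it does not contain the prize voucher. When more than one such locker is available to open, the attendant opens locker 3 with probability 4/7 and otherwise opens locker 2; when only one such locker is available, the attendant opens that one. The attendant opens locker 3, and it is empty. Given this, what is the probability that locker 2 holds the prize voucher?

7/11

Consider each possible location of the prize voucher in turn.
If it is in locker 1 (prior 1/3): locker 3 is available, opened with probability 4/7; weight (1/3)·(4/7) = 4/21.
If it is in locker 2 (prior 1/3): only locker 3 is available, probability 1; weight (1/3)·1 = 1/3.
If it is in locker 3 (prior 1/3): the attendant opened locker 3, so this case is ruled out; weight (1/3)·0 = 0.
The weights sum to 11/21.
So P(the prize voucher in locker 2 | the attendant opened locker 3) = (1/3) / (11/21) = 7/11.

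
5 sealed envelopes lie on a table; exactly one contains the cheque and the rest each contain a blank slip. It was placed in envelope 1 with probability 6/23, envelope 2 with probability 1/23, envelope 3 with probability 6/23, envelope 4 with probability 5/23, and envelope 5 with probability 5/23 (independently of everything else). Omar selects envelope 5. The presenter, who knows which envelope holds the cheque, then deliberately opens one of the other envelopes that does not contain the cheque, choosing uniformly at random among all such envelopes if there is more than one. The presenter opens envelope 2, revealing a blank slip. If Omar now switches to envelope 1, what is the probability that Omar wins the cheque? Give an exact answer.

Condition on the true location of the cheque.
If it is in either of envelopes 1 and 3 (prior 6/23 each): the presenter has 3 equally likely choices, so probability 1/3; weight (6/23)·(1/3) = 2/23 each.
If it is in envelope 2 (prior 1/23): the presenter opened envelope 2, so this case is ruled out; weight (1/23)·0 = 0.
If it is in envelope 4 (prior 5/23): the presenter has 3 equally likely choices, so probability 1/3; weight (5/23)·(1/3) = 5/69.
If it is in envelope 5 (prior 5/23): the presenter has 4 equally likely choices, so probability 1/4; weight (5/23)·(1/4) = 5/92.
The weights sum to 83/276.
So P(the cheque in envelope 1 | the presenter opened envelope 2) = (2/23) / (83/276) = 24/83.

24/83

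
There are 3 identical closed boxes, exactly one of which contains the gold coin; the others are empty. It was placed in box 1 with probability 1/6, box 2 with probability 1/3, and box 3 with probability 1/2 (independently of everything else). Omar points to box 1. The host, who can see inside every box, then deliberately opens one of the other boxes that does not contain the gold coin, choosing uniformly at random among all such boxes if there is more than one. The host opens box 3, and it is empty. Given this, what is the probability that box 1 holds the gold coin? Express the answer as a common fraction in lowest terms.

Condition on the true location of the gold coin.
If it is in box 1 (prior 1/6): the host has 2 equally likely choices, so probability 1/2; weight (1/6)·(1/2) = 1/12.
If it is in box 2 (prior 1/3): the host has no choice, probability 1; weight (1/3)·1 = 1/3.
If it is in box 3 (prior 1/2): the host opened box 3, so this case is ruled out; weight (1/2)·0 = 0.
The weights sum to 5/12.
So P(the gold coin in box 1 | the host opened box 3) = (1/12) / (5/12) = 1/5.

1/5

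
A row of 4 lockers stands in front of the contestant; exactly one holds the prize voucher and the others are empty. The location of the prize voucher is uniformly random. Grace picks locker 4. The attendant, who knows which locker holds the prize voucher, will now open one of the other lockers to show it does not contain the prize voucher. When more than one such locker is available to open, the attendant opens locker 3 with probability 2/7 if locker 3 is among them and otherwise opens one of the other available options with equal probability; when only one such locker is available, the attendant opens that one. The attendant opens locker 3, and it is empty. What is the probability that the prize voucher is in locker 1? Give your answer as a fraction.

Apply Bayes' rule, conditioning on where the prize voucher actually is.
If it is in any of lockers 1, 2, and 4 (prior 1/4 each): locker 3 is available, opened with probability 2/7; weight (1/4)·(2/7) = 1/14 each.
If it is in locker 3 (prior 1/4): the attendant opened locker 3, so this case is ruled out; weight (1/4)·0 = 0.
The weights sum to 3/14.
So P(the prize voucher in locker 1 | the attendant opened locker 3) = (1/14) / (3/14) = 1/3.

1/3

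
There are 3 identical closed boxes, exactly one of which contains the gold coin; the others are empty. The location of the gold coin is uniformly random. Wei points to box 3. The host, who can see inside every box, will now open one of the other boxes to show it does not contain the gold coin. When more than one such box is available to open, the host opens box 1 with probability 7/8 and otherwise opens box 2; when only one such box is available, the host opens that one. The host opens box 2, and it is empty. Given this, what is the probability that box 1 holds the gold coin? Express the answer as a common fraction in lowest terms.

Apply Bayes' rule, conditioning on where the gold coin actually is.
If it is in box 1 (prior 1/3): only box 2 is available, probability 1; weight (1/3)·1 = 1/3.
If it is in box 2 (prior 1/3): the host opened box 2, so this case is ruled out; weight (1/3)·0 = 0.
If it is in box 3 (prior 1/3): box 1 is available but not opened, probability 1/8; weight (1/3)·(1/8) = 1/24.
The weights sum to 3/8.
So P(the gold coin in box 1 | the host opened box 2) = (1/3) / (3/8) = 8/9.

8/9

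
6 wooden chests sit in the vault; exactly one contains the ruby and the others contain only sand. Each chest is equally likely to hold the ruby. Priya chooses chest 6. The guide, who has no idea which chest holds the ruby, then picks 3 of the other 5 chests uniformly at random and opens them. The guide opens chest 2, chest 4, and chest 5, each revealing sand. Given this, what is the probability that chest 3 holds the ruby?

Because the guide chose which chests to open without knowing where the ruby is, the choice is independent of the prize location. Learning that none of the 3 opened chests holds the ruby simply rules out those 3 locations and leaves the remaining 3 chests still equally likely by symmetry.
So P(the ruby in chest 3) = 1/3.

1/3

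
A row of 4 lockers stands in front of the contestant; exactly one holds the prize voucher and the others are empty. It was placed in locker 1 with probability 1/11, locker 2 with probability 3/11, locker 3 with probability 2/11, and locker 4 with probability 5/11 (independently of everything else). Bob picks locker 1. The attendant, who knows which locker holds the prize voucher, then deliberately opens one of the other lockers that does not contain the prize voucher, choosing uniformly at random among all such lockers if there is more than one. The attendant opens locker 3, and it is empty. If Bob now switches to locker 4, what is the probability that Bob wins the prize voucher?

Consider each possible location of the prize voucher in turn.
If it is in locker 1 (prior 1/11): the attendant has 3 equally likely choices, so probability 1/3; weight (1/11)·(1/3) = 1/33.
If it is in locker 2 (prior 3/11): the attendant has 2 equally likely choices, so probability 1/2; weight (3/11)·(1/2) = 3/22.
If it is in locker 3 (prior 2/11): the attendant opened locker 3, so this case is ruled out; weight (2/11)·0 = 0.
If it is in locker 4 (prior 5/11): the attendant has 2 equally likely choices, so probability 1/2; weight (5/11)·(1/2) = 5/22.
The weights sum to 13/33.
So P(the prize voucher in locker 4 | the attendant opened locker 3) = (5/22) / (13/33) = 15/26.

15/26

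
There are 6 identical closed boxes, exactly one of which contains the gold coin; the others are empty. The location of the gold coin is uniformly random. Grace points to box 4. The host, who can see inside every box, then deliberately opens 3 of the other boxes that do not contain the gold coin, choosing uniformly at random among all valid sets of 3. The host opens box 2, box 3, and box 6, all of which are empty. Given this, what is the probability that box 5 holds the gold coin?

5/12

Apply Bayes' rule, conditioning on where the gold coin actually is.
If it is in either of boxes 1 and 5 (prior 1/6 each): the host has 4 equally likely choices, so probability 1/4; weight (1/6)·(1/4) = 1/24 each.
If it is in any of boxes 2, 3, and 6 (prior 1/6 each): that box was opened and seen not to hold the prize — ruled out; weight (1/6)·0 = 0 each.
If it is in box 4 (prior 1/6): the host has 10 equally likely choices, so probability 1/10; weight (1/6)·(1/10) = 1/60.
The weights sum to 1/10.
So P(the gold coin in box 5 | the host opened box 2, box 3, and box 6) = (1/24) / (1/10) = 5/12.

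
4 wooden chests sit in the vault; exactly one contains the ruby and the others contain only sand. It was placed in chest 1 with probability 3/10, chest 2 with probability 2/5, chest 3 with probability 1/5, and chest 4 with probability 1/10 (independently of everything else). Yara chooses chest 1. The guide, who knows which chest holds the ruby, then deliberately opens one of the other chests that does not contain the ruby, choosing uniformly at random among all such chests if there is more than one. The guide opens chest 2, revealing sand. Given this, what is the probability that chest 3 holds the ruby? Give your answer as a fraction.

2/5

Condition on the true location of the ruby.
If it is in chest 1 (prior 3/10): the guide has 3 equally likely choices, so probability 1/3; weight (3/10)·(1/3) = 1/10.
If it is in chest 2 (prior 2/5): the guide opened chest 2, so this case is ruled out; weight (2/5)·0 = 0.
If it is in chest 3 (prior 1/5): the guide has 2 equally likely choices, so probability 1/2; weight (1/5)·(1/2) = 1/10.
If it is in chest 4 (prior 1/10): the guide has 2 equally likely choices, so probability 1/2; weight (1/10)·(1/2) = 1/20.
The weights sum to 1/4.
So P(the ruby in chest 3 | the guide opened chest 2) = (1/10) / (1/4) = 2/5.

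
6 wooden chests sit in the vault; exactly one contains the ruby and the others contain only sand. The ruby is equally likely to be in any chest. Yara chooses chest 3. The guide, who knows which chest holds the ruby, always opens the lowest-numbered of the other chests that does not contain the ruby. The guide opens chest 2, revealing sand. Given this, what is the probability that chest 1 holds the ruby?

Condition on the true location of the ruby.
If it is in chest 1 (prior 1/6): chest 2 is the lowest-numbered option available, probability 1; weight (1/6)·1 = 1/6.
If it is in chest 2 (prior 1/6): the guide opened chest 2, so this case is ruled out; weight (1/6)·0 = 0.
If it is in any of chests 3, 4, 5, and 6 (prior 1/6 each): the guide would have opened chest 1 instead, probability 0; weight (1/6)·0 = 0 each.
The weights sum to 1/6.
So P(the ruby in chest 1 | the guide opened chest 2) = (1/6) / (1/6) = 1.

1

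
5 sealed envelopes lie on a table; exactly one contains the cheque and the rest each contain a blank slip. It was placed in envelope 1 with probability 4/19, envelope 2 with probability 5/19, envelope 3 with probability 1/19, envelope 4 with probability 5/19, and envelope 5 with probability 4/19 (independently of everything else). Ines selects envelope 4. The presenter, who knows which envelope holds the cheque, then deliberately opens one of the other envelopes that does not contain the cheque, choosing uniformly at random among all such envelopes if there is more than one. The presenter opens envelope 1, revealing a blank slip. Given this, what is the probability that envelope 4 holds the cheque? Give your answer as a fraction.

Condition on the true location of the cheque.
If it is in envelope 1 (prior 4/19): the presenter opened envelope 1, so this case is ruled out; weight (4/19)·0 = 0.
If it is in envelope 2 (prior 5/19): the presenter has 3 equally likely choices, so probability 1/3; weight (5/19)·(1/3) = 5/57.
If it is in envelope 3 (prior 1/19): the presenter has 3 equally likely choices, so probability 1/3; weight (1/19)·(1/3) = 1/57.
If it is in envelope 4 (prior 5/19): the presenter has 4 equally likely choices, so probability 1/4; weight (5/19)·(1/4) = 5/76.
If it is in envelope 5 (prior 4/19): the presenter has 3 equally likely choices, so probability 1/3; weight (4/19)·(1/3) = 4/57.
The weights sum to 55/228.
So P(the cheque in envelope 4 | the presenter opened envelope 1) = (5/76) / (55/228) = 3/11.

3/11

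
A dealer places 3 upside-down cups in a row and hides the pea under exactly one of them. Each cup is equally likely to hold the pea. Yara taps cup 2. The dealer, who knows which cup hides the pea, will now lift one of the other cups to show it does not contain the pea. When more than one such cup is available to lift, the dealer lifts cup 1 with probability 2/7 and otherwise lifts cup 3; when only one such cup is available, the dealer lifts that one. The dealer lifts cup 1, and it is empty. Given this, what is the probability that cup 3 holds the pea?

7/9

Consider each possible location of the pea in turn.
If it is under cup 1 (prior 1/3): the dealer opened cup 1, so this case is ruled out; weight (1/3)·0 = 0.
If it is under cup 2 (prior 1/3): cup 1 is available, opened with probability 2/7; weight (1/3)·(2/7) = 2/21.
If it is under cup 3 (prior 1/3): only cup 1 is available, probability 1; weight (1/3)·1 = 1/3.
The weights sum to 3/7.
So P(the pea under cup 3 | the dealer opened cup 1) = (1/3) / (3/7) = 7/9.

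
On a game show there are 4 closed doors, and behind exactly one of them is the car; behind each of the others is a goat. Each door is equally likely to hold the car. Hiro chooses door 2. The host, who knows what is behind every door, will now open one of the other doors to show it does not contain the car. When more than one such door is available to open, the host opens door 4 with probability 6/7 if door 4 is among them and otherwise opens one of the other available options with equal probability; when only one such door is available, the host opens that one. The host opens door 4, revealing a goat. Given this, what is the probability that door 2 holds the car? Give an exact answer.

1/3

Condition on the true location of the car.
If it is behind any of doors 1, 2, and 3 (prior 1/4 each): door 4 is available, opened with probability 6/7; weight (1/4)·(6/7) = 3/14 each.
If it is behind door 4 (prior 1/4): the host opened door 4, so this case is ruled out; weight (1/4)·0 = 0.
The weights sum to 9/14.
So P(the car behind door 2 | the host opened door 4) = (3/14) / (9/14) = 1/3.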